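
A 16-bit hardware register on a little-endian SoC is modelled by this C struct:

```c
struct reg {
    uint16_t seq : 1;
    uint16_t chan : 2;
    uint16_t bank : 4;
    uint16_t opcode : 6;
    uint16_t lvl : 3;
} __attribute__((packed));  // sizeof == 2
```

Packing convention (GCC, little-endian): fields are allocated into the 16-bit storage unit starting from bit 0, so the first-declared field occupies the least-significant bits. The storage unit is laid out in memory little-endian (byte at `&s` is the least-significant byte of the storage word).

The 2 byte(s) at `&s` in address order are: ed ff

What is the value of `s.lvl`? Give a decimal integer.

7

[0]=0xed [1]=0xff (little-endian) → word 0xffed
seq:1 @ bit 0 → (0xffed>>0)&0x1 = 0x1
chan:2 @ bit 1 → (0xffed>>1)&0x3 = 0x2
bank:4 @ bit 3 → (0xffed>>3)&0xf = 0xd
opcode:6 @ bit 7 → (0xffed>>7)&0x3f = 0x3f
lvl:3 @ bit 13 → (0xffed>>13)&0x7 = 0x7  ←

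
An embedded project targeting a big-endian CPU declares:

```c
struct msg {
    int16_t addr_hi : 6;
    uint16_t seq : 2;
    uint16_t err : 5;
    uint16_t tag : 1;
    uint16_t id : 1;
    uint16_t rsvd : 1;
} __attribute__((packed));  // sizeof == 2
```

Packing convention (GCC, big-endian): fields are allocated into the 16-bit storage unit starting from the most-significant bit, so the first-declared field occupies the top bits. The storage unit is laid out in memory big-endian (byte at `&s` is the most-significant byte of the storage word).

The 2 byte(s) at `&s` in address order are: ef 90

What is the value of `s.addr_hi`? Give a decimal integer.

-5

[0]=0xef [1]=0x90 (big-endian) → word 0xef90
addr_hi:6 @ bit 10 → (0xef90>>10)&0x3f = 0x3b  ←
seq:2 @ bit 8 → (0xef90>>8)&0x3 = 0x3
err:5 @ bit 3 → (0xef90>>3)&0x1f = 0x12
tag:1 @ bit 2 → (0xef90>>2)&0x1 = 0x0
id:1 @ bit 1 → (0xef90>>1)&0x1 = 0x0
rsvd:1 @ bit 0 → (0xef90>>0)&0x1 = 0x0
addr_hi signed 6b, MSB=1: 59 - 64 = -5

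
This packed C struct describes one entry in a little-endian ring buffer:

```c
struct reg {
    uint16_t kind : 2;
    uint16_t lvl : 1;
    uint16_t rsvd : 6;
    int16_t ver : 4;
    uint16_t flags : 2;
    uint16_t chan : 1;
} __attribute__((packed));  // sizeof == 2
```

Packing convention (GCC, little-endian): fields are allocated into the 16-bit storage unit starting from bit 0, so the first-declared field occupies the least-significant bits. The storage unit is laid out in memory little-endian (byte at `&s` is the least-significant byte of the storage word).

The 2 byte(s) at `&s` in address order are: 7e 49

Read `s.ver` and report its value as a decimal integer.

4

[0]=0x7e [1]=0x49 (little-endian) → word 0x497e
kind:2 @ bit 0 → (0x497e>>0)&0x3 = 0x2
lvl:1 @ bit 2 → (0x497e>>2)&0x1 = 0x1
rsvd:6 @ bit 3 → (0x497e>>3)&0x3f = 0x2f
ver:4 @ bit 9 → (0x497e>>9)&0xf = 0x4  ←
flags:2 @ bit 13 → (0x497e>>13)&0x3 = 0x2
chan:1 @ bit 15 → (0x497e>>15)&0x1 = 0x0
ver signed 4b, MSB=0: value = 4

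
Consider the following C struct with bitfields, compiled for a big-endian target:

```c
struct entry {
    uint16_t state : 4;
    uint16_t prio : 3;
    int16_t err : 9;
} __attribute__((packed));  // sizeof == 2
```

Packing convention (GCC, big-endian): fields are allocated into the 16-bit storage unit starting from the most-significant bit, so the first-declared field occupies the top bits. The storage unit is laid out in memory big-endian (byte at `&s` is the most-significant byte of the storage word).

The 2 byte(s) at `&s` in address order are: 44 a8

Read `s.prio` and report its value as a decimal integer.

[0]=0x44 [1]=0xa8 (big-endian) → word 0x44a8
state [12+:4] = (word>>12) & 0xf = 4
prio [9+:3] = (word>>9) & 0x7 = 2  ←
err [0+:9] = (word>>0) & 0x1ff = 168

2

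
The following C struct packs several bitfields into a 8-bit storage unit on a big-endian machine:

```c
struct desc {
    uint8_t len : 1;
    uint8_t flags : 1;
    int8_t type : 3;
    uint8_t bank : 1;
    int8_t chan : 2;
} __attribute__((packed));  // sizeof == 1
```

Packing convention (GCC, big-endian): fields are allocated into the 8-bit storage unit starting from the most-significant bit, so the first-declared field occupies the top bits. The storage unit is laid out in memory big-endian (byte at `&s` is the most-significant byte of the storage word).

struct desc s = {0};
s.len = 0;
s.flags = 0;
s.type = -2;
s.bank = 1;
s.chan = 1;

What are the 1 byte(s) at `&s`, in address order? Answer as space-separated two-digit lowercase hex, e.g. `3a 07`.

[7+:1] len=0 & 0x1 = 0x0; word=0x00
[6+:1] flags=0 & 0x1 = 0x0; word=0x00
[3+:3] type=-2 & 0x7 = 0x6; word=0x30
[2+:1] bank=1 & 0x1 = 0x1; word=0x34
[0+:2] chan=1 & 0x3 = 0x1; word=0x35
word = 0x35 → big-endian bytes:
  [0]=0x35

35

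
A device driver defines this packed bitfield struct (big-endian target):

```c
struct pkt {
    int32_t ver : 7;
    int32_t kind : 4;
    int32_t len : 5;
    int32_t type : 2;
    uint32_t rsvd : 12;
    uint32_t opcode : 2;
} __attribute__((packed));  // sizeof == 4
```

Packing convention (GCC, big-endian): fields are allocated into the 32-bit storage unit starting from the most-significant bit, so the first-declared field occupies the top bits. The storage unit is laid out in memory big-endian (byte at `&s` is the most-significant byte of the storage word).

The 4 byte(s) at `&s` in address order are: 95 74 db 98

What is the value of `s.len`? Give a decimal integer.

-12

[0]=0x95 [1]=0x74 [2]=0xdb [3]=0x98 (big-endian) → word 0x9574db98
ver [25+:7] = (word>>25) & 0x7f = 74
kind [21+:4] = (word>>21) & 0xf = 11
len [16+:5] = (word>>16) & 0x1f = 20  ←
type [14+:2] = (word>>14) & 0x3 = 3
rsvd [2+:12] = (word>>2) & 0xfff = 1766
opcode [0+:2] = (word>>0) & 0x3 = 0
len signed 5b, MSB=1: 20 - 32 = -12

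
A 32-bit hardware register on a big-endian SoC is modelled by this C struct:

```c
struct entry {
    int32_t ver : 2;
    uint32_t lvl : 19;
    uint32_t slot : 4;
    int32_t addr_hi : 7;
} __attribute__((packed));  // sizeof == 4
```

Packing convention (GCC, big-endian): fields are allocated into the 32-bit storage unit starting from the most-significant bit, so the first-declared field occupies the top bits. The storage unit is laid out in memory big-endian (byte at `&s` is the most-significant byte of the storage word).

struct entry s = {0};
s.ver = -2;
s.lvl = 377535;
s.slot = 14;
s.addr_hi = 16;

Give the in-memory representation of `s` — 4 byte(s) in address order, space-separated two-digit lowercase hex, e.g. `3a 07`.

ver (2b) val=-2 bits=0x2 at bit 30: 0x80000000
lvl (19b) val=377535 bits=0x5c2bf at bit 11: 0xae15f800
slot (4b) val=14 bits=0xe at bit 7: 0xae15ff00
addr_hi (7b) val=16 bits=0x10 at bit 0: 0xae15ff10
word = 0xae15ff10 → big-endian bytes:
  [0]=0xae  [1]=0x15  [2]=0xff  [3]=0x10

ae 15 ff 10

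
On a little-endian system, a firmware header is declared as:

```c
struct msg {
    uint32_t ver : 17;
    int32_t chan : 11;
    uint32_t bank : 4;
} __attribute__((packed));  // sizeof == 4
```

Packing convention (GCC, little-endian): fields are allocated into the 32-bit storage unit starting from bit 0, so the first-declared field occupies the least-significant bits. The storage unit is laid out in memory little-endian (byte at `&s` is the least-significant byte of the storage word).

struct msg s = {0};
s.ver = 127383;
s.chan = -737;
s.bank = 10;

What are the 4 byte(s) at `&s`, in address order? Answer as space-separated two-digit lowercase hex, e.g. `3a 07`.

97 f1 3f aa

ver (17b) val=127383 bits=0x1f197 at bit 0: 0x0001f197
chan (11b) val=-737 bits=0x51f at bit 17: 0x0a3ff197
bank (4b) val=10 bits=0xa at bit 28: 0xaa3ff197
word = 0xaa3ff197 → little-endian bytes:
  [0]=0x97  [1]=0xf1  [2]=0x3f  [3]=0xaa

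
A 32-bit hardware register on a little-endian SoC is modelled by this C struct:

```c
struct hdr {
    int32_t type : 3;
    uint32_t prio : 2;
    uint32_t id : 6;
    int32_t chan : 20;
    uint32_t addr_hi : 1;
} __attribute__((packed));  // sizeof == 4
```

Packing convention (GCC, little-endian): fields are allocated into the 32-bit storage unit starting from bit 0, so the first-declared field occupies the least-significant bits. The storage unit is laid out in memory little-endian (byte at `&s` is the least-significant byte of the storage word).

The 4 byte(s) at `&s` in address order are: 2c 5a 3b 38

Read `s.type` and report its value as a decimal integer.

-4

[0]=0x2c [1]=0x5a [2]=0x3b [3]=0x38 (little-endian) → word 0x383b5a2c
type:3 @ bit 0 → (0x383b5a2c>>0)&0x7 = 0x4  ←
prio:2 @ bit 3 → (0x383b5a2c>>3)&0x3 = 0x1
id:6 @ bit 5 → (0x383b5a2c>>5)&0x3f = 0x11
chan:20 @ bit 11 → (0x383b5a2c>>11)&0xfffff = 0x7076b
addr_hi:1 @ bit 31 → (0x383b5a2c>>31)&0x1 = 0x0
type signed 3b, MSB=1: 4 - 8 = -4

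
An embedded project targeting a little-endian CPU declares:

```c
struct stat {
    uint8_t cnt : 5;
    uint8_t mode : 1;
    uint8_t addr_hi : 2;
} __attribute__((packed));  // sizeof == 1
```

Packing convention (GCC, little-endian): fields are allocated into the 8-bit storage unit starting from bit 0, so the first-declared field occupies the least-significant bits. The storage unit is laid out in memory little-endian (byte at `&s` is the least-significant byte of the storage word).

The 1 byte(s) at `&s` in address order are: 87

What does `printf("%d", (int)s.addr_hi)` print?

[0]=0x87 (little-endian) → word 0x87
cnt [0+:5] = (word>>0) & 0x1f = 7
mode [5+:1] = (word>>5) & 0x1 = 0
addr_hi [6+:2] = (word>>6) & 0x3 = 2  ←

2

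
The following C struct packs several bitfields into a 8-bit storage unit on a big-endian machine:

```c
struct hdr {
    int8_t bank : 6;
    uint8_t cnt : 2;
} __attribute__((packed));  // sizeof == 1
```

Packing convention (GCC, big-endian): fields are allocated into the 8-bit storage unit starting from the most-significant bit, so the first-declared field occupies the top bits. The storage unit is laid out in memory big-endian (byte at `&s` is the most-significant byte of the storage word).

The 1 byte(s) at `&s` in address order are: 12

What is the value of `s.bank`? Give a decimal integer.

4

[0]=0x12 (big-endian) → word 0x12
bank [2+:6] = (word>>2) & 0x3f = 4  ←
cnt [0+:2] = (word>>0) & 0x3 = 2
bank signed 6b, MSB=0: value = 4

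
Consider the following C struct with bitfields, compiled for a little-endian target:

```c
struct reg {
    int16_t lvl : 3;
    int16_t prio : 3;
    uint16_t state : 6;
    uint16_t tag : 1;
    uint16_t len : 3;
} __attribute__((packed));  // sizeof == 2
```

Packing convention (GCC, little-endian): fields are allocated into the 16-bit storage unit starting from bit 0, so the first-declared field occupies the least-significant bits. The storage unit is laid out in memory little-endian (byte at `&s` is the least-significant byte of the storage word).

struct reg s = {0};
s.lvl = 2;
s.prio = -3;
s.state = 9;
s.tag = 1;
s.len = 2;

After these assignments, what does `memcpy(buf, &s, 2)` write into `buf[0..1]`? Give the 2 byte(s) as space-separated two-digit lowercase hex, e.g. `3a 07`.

6a 52

lvl:3 = 2 → 0x2 << 0 → word 0x0002
prio:3 = -3 → 0x5 << 3 → word 0x002a
state:6 = 9 → 0x9 << 6 → word 0x026a
tag:1 = 1 → 0x1 << 12 → word 0x126a
len:3 = 2 → 0x2 << 13 → word 0x526a
word = 0x526a → little-endian bytes:
  [0]=0x6a  [1]=0x52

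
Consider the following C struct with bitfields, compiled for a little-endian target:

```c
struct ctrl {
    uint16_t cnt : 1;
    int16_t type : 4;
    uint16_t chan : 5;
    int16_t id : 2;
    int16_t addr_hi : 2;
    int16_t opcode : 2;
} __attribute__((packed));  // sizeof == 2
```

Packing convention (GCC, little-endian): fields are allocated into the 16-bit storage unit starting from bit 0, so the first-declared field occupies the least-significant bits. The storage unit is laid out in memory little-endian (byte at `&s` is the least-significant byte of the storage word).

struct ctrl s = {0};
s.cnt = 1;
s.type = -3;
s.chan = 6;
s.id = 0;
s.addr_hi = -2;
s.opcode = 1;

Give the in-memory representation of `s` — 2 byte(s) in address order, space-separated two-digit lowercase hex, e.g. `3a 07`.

db 60

cnt (1b) val=1 bits=0x1 at bit 0: 0x0001
type (4b) val=-3 bits=0xd at bit 1: 0x001b
chan (5b) val=6 bits=0x6 at bit 5: 0x00db
id (2b) val=0 bits=0x0 at bit 10: 0x00db
addr_hi (2b) val=-2 bits=0x2 at bit 12: 0x20db
opcode (2b) val=1 bits=0x1 at bit 14: 0x60db
word = 0x60db → little-endian bytes:
  [0]=0xdb  [1]=0x60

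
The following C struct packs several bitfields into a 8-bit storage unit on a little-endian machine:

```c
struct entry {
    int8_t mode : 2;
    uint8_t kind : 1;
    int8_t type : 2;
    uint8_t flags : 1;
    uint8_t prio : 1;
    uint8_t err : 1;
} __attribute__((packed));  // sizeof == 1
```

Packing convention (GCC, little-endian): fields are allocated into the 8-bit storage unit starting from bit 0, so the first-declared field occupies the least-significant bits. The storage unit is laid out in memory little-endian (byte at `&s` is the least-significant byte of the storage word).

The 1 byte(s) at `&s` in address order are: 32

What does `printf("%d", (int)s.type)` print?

-2

[0]=0x32 (little-endian) → word 0x32
mode [0+:2] = (word>>0) & 0x3 = 2
kind [2+:1] = (word>>2) & 0x1 = 0
type [3+:2] = (word>>3) & 0x3 = 2  ←
flags [5+:1] = (word>>5) & 0x1 = 1
prio [6+:1] = (word>>6) & 0x1 = 0
err [7+:1] = (word>>7) & 0x1 = 0
type signed 2b, MSB=1: 2 - 4 = -2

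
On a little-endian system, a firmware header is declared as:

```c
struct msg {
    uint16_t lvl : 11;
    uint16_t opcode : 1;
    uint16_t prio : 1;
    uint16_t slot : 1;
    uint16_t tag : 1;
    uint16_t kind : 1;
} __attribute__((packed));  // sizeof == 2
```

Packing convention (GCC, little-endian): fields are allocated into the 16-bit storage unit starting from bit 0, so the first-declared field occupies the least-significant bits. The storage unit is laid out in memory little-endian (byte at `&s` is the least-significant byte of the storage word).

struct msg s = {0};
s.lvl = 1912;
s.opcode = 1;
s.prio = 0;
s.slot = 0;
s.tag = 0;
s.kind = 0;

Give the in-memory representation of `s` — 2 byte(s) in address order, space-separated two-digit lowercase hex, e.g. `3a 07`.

[0+:11] lvl=1912 & 0x7ff = 0x778; word=0x0778
[11+:1] opcode=1 & 0x1 = 0x1; word=0x0f78
[12+:1] prio=0 & 0x1 = 0x0; word=0x0f78
[13+:1] slot=0 & 0x1 = 0x0; word=0x0f78
[14+:1] tag=0 & 0x1 = 0x0; word=0x0f78
[15+:1] kind=0 & 0x1 = 0x0; word=0x0f78
word = 0x0f78 → little-endian bytes:
  [0]=0x78  [1]=0x0f

78 0f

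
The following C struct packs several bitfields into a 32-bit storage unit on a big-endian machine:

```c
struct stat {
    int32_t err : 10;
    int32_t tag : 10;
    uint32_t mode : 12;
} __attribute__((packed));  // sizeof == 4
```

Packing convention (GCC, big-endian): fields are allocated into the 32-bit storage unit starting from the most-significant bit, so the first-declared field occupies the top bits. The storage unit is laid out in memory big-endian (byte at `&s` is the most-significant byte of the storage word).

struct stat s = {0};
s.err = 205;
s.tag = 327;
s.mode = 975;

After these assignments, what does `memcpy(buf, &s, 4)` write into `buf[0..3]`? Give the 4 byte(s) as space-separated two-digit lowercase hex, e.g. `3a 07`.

[22+:10] err=205 & 0x3ff = 0xcd; word=0x33400000
[12+:10] tag=327 & 0x3ff = 0x147; word=0x33547000
[0+:12] mode=975 & 0xfff = 0x3cf; word=0x335473cf
word = 0x335473cf → big-endian bytes:
  [0]=0x33  [1]=0x54  [2]=0x73  [3]=0xcf

33 54 73 cf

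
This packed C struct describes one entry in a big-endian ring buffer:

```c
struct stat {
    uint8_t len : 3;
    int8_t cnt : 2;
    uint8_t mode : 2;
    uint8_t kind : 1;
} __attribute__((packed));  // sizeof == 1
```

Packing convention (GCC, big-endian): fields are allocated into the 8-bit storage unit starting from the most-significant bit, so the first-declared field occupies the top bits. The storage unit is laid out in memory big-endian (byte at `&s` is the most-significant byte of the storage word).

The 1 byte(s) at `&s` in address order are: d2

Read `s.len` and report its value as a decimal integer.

6

[0]=0xd2 (big-endian) → word 0xd2
len [5+:3] = (word>>5) & 0x7 = 6  ←
cnt [3+:2] = (word>>3) & 0x3 = 2
mode [1+:2] = (word>>1) & 0x3 = 1
kind [0+:1] = (word>>0) & 0x1 = 0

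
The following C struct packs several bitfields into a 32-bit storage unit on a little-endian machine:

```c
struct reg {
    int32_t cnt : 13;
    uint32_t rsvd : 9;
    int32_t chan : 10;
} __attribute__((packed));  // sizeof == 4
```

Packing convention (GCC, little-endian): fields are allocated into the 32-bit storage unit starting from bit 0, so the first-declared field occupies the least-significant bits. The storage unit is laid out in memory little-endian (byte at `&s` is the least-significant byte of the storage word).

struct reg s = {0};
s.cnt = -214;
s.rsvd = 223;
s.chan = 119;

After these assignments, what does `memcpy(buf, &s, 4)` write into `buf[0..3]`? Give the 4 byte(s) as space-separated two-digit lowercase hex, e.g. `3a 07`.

cnt:13 = -214 → 0x1f2a << 0 → word 0x00001f2a
rsvd:9 = 223 → 0xdf << 13 → word 0x001bff2a
chan:10 = 119 → 0x77 << 22 → word 0x1ddbff2a
word = 0x1ddbff2a → little-endian bytes:
  [0]=0x2a  [1]=0xff  [2]=0xdb  [3]=0x1d

2a ff db 1d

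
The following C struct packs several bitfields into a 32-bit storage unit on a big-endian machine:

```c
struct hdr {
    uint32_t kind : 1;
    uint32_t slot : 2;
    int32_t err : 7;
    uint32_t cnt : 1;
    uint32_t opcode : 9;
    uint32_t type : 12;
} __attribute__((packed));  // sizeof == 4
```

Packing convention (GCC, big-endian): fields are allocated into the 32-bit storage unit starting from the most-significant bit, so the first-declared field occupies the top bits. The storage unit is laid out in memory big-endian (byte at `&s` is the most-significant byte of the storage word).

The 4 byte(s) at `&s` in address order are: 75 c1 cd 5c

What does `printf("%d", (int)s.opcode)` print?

[0]=0x75 [1]=0xc1 [2]=0xcd [3]=0x5c (big-endian) → word 0x75c1cd5c
kind:1 @ bit 31 → (0x75c1cd5c>>31)&0x1 = 0x0
slot:2 @ bit 29 → (0x75c1cd5c>>29)&0x3 = 0x3
err:7 @ bit 22 → (0x75c1cd5c>>22)&0x7f = 0x57
cnt:1 @ bit 21 → (0x75c1cd5c>>21)&0x1 = 0x0
opcode:9 @ bit 12 → (0x75c1cd5c>>12)&0x1ff = 0x1c  ←
type:12 @ bit 0 → (0x75c1cd5c>>0)&0xfff = 0xd5c

28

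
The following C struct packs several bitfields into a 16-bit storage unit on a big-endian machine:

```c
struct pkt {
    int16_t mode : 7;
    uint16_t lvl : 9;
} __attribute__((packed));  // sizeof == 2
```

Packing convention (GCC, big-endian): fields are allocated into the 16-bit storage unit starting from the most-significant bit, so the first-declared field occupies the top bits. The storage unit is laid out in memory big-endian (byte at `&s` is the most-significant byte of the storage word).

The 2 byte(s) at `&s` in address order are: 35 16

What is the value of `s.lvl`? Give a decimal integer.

278

[0]=0x35 [1]=0x16 (big-endian) → word 0x3516
mode:7 @ bit 9 → (0x3516>>9)&0x7f = 0x1a
lvl:9 @ bit 0 → (0x3516>>0)&0x1ff = 0x116  ←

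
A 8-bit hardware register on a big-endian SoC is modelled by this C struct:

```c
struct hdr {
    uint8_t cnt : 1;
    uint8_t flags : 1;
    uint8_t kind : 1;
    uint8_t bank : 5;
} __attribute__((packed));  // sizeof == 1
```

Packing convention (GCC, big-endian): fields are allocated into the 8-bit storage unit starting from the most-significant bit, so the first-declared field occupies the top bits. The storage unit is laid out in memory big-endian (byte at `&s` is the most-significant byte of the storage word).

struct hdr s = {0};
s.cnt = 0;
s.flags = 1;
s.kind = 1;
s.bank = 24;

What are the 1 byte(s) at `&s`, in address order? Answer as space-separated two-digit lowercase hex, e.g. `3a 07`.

cnt (1b) val=0 bits=0x0 at bit 7: 0x00
flags (1b) val=1 bits=0x1 at bit 6: 0x40
kind (1b) val=1 bits=0x1 at bit 5: 0x60
bank (5b) val=24 bits=0x18 at bit 0: 0x78
word = 0x78 → big-endian bytes:
  [0]=0x78

78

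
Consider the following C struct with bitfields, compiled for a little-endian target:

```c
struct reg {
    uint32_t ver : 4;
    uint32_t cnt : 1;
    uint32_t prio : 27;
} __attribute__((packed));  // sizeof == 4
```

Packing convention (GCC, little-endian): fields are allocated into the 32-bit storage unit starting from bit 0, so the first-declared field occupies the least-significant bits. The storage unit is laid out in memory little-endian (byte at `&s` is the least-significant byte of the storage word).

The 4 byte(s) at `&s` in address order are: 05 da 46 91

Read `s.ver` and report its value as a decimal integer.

[0]=0x05 [1]=0xda [2]=0x46 [3]=0x91 (little-endian) → word 0x9146da05
ver [0+:4] = (word>>0) & 0xf = 5  ←
cnt [4+:1] = (word>>4) & 0x1 = 0
prio [5+:27] = (word>>5) & 0x7ffffff = 76166864

5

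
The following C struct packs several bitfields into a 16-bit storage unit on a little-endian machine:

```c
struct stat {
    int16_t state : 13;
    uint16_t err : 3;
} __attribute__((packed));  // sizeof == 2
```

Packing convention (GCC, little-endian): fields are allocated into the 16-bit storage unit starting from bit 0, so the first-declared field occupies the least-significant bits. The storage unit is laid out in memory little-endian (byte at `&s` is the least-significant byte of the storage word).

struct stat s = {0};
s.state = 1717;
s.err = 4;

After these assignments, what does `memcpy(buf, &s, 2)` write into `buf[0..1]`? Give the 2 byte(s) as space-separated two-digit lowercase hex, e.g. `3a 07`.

state:13 = 1717 → 0x6b5 << 0 → word 0x06b5
err:3 = 4 → 0x4 << 13 → word 0x86b5
word = 0x86b5 → little-endian bytes:
  [0]=0xb5  [1]=0x86

b5 86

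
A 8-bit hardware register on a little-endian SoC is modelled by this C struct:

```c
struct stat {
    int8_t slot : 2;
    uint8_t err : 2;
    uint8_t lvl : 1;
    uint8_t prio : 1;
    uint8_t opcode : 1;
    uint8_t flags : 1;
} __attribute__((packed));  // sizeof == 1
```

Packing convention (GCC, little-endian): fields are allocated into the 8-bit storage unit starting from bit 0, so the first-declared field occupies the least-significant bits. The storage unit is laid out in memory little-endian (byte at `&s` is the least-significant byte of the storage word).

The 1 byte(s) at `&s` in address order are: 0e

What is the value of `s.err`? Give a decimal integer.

[0]=0x0e (little-endian) → word 0x0e
slot:2 @ bit 0 → (0x0e>>0)&0x3 = 0x2
err:2 @ bit 2 → (0x0e>>2)&0x3 = 0x3  ←
lvl:1 @ bit 4 → (0x0e>>4)&0x1 = 0x0
prio:1 @ bit 5 → (0x0e>>5)&0x1 = 0x0
opcode:1 @ bit 6 → (0x0e>>6)&0x1 = 0x0
flags:1 @ bit 7 → (0x0e>>7)&0x1 = 0x0

3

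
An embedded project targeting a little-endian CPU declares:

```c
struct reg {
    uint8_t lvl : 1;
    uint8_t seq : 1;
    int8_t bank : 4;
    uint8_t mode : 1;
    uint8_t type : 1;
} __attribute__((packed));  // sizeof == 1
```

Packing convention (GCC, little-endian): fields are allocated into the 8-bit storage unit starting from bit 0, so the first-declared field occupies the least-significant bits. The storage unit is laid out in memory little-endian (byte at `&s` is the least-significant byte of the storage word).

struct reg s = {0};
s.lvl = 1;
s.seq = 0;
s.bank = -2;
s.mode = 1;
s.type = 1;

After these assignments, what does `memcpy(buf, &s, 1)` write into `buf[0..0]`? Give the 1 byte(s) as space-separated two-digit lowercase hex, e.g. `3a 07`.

f9

[0+:1] lvl=1 & 0x1 = 0x1; word=0x01
[1+:1] seq=0 & 0x1 = 0x0; word=0x01
[2+:4] bank=-2 & 0xf = 0xe; word=0x39
[6+:1] mode=1 & 0x1 = 0x1; word=0x79
[7+:1] type=1 & 0x1 = 0x1; word=0xf9
word = 0xf9 → little-endian bytes:
  [0]=0xf9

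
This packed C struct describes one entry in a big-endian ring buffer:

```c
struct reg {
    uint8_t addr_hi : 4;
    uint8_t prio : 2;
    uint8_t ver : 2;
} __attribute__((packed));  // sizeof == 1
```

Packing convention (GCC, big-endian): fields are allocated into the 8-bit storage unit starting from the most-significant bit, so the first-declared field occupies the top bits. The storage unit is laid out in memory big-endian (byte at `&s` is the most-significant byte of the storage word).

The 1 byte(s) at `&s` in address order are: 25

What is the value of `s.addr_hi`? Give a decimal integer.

[0]=0x25 (big-endian) → word 0x25
addr_hi:4 @ bit 4 → (0x25>>4)&0xf = 0x2  ←
prio:2 @ bit 2 → (0x25>>2)&0x3 = 0x1
ver:2 @ bit 0 → (0x25>>0)&0x3 = 0x1

2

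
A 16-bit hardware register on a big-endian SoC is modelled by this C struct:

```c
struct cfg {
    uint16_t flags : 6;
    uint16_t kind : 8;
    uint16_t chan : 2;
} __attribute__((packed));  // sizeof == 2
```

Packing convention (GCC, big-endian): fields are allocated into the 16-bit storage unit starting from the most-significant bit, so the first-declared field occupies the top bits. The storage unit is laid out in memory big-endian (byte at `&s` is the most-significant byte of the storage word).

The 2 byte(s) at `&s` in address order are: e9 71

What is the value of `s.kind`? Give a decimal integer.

[0]=0xe9 [1]=0x71 (big-endian) → word 0xe971
flags:6 @ bit 10 → (0xe971>>10)&0x3f = 0x3a
kind:8 @ bit 2 → (0xe971>>2)&0xff = 0x5c  ←
chan:2 @ bit 0 → (0xe971>>0)&0x3 = 0x1

92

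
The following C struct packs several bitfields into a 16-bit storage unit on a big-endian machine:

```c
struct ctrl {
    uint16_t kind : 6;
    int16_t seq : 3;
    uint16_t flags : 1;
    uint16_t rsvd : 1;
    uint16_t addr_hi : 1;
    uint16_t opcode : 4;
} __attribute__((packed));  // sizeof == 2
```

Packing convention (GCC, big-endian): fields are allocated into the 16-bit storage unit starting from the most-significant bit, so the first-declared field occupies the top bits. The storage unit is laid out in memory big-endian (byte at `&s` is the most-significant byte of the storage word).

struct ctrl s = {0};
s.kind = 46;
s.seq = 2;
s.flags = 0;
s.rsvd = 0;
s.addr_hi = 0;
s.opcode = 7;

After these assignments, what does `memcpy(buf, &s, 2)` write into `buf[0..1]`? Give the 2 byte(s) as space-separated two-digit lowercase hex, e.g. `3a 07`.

[10+:6] kind=46 & 0x3f = 0x2e; word=0xb800
[7+:3] seq=2 & 0x7 = 0x2; word=0xb900
[6+:1] flags=0 & 0x1 = 0x0; word=0xb900
[5+:1] rsvd=0 & 0x1 = 0x0; word=0xb900
[4+:1] addr_hi=0 & 0x1 = 0x0; word=0xb900
[0+:4] opcode=7 & 0xf = 0x7; word=0xb907
word = 0xb907 → big-endian bytes:
  [0]=0xb9  [1]=0x07

b9 07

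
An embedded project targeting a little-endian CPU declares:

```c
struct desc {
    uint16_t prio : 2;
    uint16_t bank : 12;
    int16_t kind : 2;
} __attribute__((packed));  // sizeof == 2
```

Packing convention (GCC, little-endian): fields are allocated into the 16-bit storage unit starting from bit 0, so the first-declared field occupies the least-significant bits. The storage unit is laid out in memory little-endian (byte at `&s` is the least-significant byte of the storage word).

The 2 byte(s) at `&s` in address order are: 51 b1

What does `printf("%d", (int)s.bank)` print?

[0]=0x51 [1]=0xb1 (little-endian) → word 0xb151
prio [0+:2] = (word>>0) & 0x3 = 1
bank [2+:12] = (word>>2) & 0xfff = 3156  ←
kind [14+:2] = (word>>14) & 0x3 = 2

3156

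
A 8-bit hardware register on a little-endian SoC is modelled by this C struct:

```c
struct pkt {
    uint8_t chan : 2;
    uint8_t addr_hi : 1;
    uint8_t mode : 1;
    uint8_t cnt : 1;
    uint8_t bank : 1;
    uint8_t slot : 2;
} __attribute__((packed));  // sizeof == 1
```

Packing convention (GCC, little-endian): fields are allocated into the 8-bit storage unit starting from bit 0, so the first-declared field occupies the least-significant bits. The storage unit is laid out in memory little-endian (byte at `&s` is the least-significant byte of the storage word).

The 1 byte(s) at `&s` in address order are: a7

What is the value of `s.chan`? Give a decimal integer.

3

[0]=0xa7 (little-endian) → word 0xa7
chan:2 @ bit 0 → (0xa7>>0)&0x3 = 0x3  ←
addr_hi:1 @ bit 2 → (0xa7>>2)&0x1 = 0x1
mode:1 @ bit 3 → (0xa7>>3)&0x1 = 0x0
cnt:1 @ bit 4 → (0xa7>>4)&0x1 = 0x0
bank:1 @ bit 5 → (0xa7>>5)&0x1 = 0x1
slot:2 @ bit 6 → (0xa7>>6)&0x3 = 0x2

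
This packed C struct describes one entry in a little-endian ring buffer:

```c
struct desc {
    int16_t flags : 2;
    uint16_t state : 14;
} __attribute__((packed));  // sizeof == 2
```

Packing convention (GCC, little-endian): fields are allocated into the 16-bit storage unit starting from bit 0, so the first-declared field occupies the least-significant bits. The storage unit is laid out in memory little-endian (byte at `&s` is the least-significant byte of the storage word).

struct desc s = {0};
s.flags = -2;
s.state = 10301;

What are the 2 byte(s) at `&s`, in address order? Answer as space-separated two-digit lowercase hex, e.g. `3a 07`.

flags (2b) val=-2 bits=0x2 at bit 0: 0x0002
state (14b) val=10301 bits=0x283d at bit 2: 0xa0f6
word = 0xa0f6 → little-endian bytes:
  [0]=0xf6  [1]=0xa0

f6 a0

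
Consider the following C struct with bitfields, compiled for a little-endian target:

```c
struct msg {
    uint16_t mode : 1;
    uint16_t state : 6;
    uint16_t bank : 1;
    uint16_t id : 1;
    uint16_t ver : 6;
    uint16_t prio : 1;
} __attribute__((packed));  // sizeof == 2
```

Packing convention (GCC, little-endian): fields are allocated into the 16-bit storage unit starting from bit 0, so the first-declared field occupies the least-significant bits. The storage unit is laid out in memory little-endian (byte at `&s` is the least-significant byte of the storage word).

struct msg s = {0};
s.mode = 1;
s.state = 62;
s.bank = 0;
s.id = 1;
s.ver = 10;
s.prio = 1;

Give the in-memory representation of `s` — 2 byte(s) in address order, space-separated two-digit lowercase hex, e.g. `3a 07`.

7d 95

mode:1 = 1 → 0x1 << 0 → word 0x0001
state:6 = 62 → 0x3e << 1 → word 0x007d
bank:1 = 0 → 0x0 << 7 → word 0x007d
id:1 = 1 → 0x1 << 8 → word 0x017d
ver:6 = 10 → 0xa << 9 → word 0x157d
prio:1 = 1 → 0x1 << 15 → word 0x957d
word = 0x957d → little-endian bytes:
  [0]=0x7d  [1]=0x95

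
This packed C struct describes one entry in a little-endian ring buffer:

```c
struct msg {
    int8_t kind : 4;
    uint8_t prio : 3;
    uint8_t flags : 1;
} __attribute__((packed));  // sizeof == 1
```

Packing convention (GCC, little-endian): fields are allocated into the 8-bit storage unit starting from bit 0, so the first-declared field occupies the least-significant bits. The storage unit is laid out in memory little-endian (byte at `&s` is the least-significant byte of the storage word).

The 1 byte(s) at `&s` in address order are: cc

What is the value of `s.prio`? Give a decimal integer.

4

[0]=0xcc (little-endian) → word 0xcc
kind [0+:4] = (word>>0) & 0xf = 12
prio [4+:3] = (word>>4) & 0x7 = 4  ←
flags [7+:1] = (word>>7) & 0x1 = 1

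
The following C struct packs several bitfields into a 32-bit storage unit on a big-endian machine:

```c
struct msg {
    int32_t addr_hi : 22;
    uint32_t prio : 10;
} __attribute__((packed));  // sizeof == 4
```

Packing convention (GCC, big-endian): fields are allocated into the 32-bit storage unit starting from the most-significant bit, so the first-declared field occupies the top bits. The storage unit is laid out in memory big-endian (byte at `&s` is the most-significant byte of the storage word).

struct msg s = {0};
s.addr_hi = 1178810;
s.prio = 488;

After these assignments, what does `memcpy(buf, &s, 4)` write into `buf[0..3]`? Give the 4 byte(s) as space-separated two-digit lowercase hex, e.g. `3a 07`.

[10+:22] addr_hi=1178810 & 0x3fffff = 0x11fcba; word=0x47f2e800
[0+:10] prio=488 & 0x3ff = 0x1e8; word=0x47f2e9e8
word = 0x47f2e9e8 → big-endian bytes:
  [0]=0x47  [1]=0xf2  [2]=0xe9  [3]=0xe8

47 f2 e9 e8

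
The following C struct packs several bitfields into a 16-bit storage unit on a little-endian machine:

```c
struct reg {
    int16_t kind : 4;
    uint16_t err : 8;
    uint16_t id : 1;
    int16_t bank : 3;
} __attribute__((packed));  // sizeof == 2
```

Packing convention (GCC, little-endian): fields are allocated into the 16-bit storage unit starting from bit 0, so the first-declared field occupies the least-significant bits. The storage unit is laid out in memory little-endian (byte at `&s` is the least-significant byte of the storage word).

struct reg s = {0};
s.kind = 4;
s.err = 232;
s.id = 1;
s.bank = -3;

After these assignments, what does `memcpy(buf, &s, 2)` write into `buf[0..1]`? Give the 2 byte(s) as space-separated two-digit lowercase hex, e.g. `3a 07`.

[0+:4] kind=4 & 0xf = 0x4; word=0x0004
[4+:8] err=232 & 0xff = 0xe8; word=0x0e84
[12+:1] id=1 & 0x1 = 0x1; word=0x1e84
[13+:3] bank=-3 & 0x7 = 0x5; word=0xbe84
word = 0xbe84 → little-endian bytes:
  [0]=0x84  [1]=0xbe

84 be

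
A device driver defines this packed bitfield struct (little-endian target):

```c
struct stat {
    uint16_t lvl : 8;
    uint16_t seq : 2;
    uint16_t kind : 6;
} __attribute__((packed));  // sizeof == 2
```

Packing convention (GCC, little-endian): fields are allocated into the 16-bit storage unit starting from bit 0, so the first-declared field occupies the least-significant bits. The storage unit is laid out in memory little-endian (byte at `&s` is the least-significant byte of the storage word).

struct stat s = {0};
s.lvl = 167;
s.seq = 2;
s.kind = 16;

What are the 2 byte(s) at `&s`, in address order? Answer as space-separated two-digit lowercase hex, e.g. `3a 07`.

[0+:8] lvl=167 & 0xff = 0xa7; word=0x00a7
[8+:2] seq=2 & 0x3 = 0x2; word=0x02a7
[10+:6] kind=16 & 0x3f = 0x10; word=0x42a7
word = 0x42a7 → little-endian bytes:
  [0]=0xa7  [1]=0x42

a7 42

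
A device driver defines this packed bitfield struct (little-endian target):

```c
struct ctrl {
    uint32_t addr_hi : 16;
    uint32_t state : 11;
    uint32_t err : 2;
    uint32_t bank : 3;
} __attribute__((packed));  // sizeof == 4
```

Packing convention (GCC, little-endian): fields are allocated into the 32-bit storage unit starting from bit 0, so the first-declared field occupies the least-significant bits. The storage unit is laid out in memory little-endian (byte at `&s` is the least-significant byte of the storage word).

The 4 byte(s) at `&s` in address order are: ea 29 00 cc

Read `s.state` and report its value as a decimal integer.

[0]=0xea [1]=0x29 [2]=0x00 [3]=0xcc (little-endian) → word 0xcc0029ea
addr_hi [0+:16] = (word>>0) & 0xffff = 10730
state [16+:11] = (word>>16) & 0x7ff = 1024  ←
err [27+:2] = (word>>27) & 0x3 = 1
bank [29+:3] = (word>>29) & 0x7 = 6

1024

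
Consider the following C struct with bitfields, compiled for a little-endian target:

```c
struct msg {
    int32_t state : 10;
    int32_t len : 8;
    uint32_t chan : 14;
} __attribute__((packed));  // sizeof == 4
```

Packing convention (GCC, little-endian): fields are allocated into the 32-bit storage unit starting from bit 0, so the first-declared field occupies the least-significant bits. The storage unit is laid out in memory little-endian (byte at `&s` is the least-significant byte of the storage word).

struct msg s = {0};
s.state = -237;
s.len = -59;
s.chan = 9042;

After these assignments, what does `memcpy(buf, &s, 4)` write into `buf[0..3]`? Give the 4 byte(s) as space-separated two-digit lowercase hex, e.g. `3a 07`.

13 17 4b 8d

[0+:10] state=-237 & 0x3ff = 0x313; word=0x00000313
[10+:8] len=-59 & 0xff = 0xc5; word=0x00031713
[18+:14] chan=9042 & 0x3fff = 0x2352; word=0x8d4b1713
word = 0x8d4b1713 → little-endian bytes:
  [0]=0x13  [1]=0x17  [2]=0x4b  [3]=0x8d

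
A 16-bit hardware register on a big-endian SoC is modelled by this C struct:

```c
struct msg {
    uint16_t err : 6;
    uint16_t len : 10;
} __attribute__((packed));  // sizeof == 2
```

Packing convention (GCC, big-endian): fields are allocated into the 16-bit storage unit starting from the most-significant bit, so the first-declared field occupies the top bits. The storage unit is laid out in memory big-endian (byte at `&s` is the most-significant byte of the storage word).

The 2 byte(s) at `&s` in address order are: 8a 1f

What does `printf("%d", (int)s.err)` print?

34

[0]=0x8a [1]=0x1f (big-endian) → word 0x8a1f
err:6 @ bit 10 → (0x8a1f>>10)&0x3f = 0x22  ←
len:10 @ bit 0 → (0x8a1f>>0)&0x3ff = 0x21f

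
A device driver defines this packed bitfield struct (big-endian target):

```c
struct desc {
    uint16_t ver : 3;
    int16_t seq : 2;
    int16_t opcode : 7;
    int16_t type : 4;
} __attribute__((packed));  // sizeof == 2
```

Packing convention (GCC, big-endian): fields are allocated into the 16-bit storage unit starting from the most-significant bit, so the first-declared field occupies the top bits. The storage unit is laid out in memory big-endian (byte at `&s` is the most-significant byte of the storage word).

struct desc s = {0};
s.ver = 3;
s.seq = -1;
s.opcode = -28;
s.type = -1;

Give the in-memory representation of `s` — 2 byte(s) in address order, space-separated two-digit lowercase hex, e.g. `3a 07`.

ver:3 = 3 → 0x3 << 13 → word 0x6000
seq:2 = -1 → 0x3 << 11 → word 0x7800
opcode:7 = -28 → 0x64 << 4 → word 0x7e40
type:4 = -1 → 0xf << 0 → word 0x7e4f
word = 0x7e4f → big-endian bytes:
  [0]=0x7e  [1]=0x4f

7e 4f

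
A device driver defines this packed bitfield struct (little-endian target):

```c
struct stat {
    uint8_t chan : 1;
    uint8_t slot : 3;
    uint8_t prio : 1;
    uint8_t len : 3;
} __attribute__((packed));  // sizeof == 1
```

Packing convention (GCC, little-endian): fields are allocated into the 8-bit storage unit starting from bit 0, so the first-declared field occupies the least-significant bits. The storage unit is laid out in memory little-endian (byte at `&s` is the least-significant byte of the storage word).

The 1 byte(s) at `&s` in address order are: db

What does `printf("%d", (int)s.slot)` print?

5

[0]=0xdb (little-endian) → word 0xdb
chan:1 @ bit 0 → (0xdb>>0)&0x1 = 0x1
slot:3 @ bit 1 → (0xdb>>1)&0x7 = 0x5  ←
prio:1 @ bit 4 → (0xdb>>4)&0x1 = 0x1
len:3 @ bit 5 → (0xdb>>5)&0x7 = 0x6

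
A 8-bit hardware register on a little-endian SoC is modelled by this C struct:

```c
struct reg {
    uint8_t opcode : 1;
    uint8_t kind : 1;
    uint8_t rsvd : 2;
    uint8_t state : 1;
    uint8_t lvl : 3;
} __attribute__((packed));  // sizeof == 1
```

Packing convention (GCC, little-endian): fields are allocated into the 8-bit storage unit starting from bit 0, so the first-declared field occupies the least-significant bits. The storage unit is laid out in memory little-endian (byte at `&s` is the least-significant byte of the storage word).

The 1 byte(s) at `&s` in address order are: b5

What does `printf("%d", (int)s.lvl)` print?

5

[0]=0xb5 (little-endian) → word 0xb5
opcode:1 @ bit 0 → (0xb5>>0)&0x1 = 0x1
kind:1 @ bit 1 → (0xb5>>1)&0x1 = 0x0
rsvd:2 @ bit 2 → (0xb5>>2)&0x3 = 0x1
state:1 @ bit 4 → (0xb5>>4)&0x1 = 0x1
lvl:3 @ bit 5 → (0xb5>>5)&0x7 = 0x5  ←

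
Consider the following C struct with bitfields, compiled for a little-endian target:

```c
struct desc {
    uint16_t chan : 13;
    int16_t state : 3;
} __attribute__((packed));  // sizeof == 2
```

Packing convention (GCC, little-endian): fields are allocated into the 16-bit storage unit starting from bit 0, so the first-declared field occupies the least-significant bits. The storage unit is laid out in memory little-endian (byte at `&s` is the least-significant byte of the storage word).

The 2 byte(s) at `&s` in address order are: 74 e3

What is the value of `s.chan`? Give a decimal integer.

884

[0]=0x74 [1]=0xe3 (little-endian) → word 0xe374
chan [0+:13] = (word>>0) & 0x1fff = 884  ←
state [13+:3] = (word>>13) & 0x7 = 7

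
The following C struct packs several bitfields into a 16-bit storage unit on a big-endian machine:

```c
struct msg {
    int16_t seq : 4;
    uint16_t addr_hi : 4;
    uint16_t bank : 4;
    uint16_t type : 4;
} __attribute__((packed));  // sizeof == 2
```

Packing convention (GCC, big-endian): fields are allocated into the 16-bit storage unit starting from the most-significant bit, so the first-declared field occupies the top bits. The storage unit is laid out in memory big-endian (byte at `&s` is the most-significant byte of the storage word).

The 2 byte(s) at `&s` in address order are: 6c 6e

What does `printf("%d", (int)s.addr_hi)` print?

12

[0]=0x6c [1]=0x6e (big-endian) → word 0x6c6e
seq:4 @ bit 12 → (0x6c6e>>12)&0xf = 0x6
addr_hi:4 @ bit 8 → (0x6c6e>>8)&0xf = 0xc  ←
bank:4 @ bit 4 → (0x6c6e>>4)&0xf = 0x6
type:4 @ bit 0 → (0x6c6e>>0)&0xf = 0xe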